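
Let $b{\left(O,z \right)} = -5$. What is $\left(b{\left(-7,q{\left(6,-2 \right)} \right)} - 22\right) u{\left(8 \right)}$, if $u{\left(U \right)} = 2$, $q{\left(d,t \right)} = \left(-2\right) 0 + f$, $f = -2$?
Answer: $-54$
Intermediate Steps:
$q{\left(d,t \right)} = -2$ ($q{\left(d,t \right)} = \left(-2\right) 0 - 2 = 0 - 2 = -2$)
$\left(b{\left(-7,q{\left(6,-2 \right)} \right)} - 22\right) u{\left(8 \right)} = \left(-5 - 22\right) 2 = \left(-27\right) 2 = -54$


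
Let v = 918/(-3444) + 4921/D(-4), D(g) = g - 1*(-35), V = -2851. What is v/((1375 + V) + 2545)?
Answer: 2819911/19021786 ≈ 0.14825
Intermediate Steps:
D(g) = 35 + g (D(g) = g + 35 = 35 + g)
v = 2819911/17794 (v = 918/(-3444) + 4921/(35 - 4) = 918*(-1/3444) + 4921/31 = -153/574 + 4921*(1/31) = -153/574 + 4921/31 = 2819911/17794 ≈ 158.48)
v/((1375 + V) + 2545) = 2819911/(17794*((1375 - 2851) + 2545)) = 2819911/(17794*(-1476 + 2545)) = (2819911/17794)/1069 = (2819911/17794)*(1/1069) = 2819911/19021786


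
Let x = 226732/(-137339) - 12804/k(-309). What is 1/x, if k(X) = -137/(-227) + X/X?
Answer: -12497849/99814858165 ≈ -0.00012521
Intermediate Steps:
k(X) = 364/227 (k(X) = -137*(-1/227) + 1 = 137/227 + 1 = 364/227)
x = -99814858165/12497849 (x = 226732/(-137339) - 12804/364/227 = 226732*(-1/137339) - 12804*227/364 = -226732/137339 - 726627/91 = -99814858165/12497849 ≈ -7986.6)
1/x = 1/(-99814858165/12497849) = -12497849/99814858165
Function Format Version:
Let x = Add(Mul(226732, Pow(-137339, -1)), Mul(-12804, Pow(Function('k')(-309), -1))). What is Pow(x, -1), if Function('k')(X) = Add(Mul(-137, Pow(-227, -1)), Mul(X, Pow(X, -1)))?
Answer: Rational(-12497849, 99814858165) ≈ -0.00012521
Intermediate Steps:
Function('k')(X) = Rational(364, 227) (Function('k')(X) = Add(Mul(-137, Rational(-1, 227)), 1) = Add(Rational(137, 227), 1) = Rational(364, 227))
x = Rational(-99814858165, 12497849) (x = Add(Mul(226732, Pow(-137339, -1)), Mul(-12804, Pow(Rational(364, 227), -1))) = Add(Mul(226732, Rational(-1, 137339)), Mul(-12804, Rational(227, 364))) = Add(Rational(-226732, 137339), Rational(-726627, 91)) = Rational(-99814858165, 12497849) ≈ -7986.6)
Pow(x, -1) = Pow(Rational(-99814858165, 12497849), -1) = Rational(-12497849, 99814858165)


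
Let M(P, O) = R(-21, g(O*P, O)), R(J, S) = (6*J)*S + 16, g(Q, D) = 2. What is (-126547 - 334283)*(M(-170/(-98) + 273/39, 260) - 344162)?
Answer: 158708930340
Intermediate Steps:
R(J, S) = 16 + 6*J*S (R(J, S) = 6*J*S + 16 = 16 + 6*J*S)
M(P, O) = -236 (M(P, O) = 16 + 6*(-21)*2 = 16 - 252 = -236)
(-126547 - 334283)*(M(-170/(-98) + 273/39, 260) - 344162) = (-126547 - 334283)*(-236 - 344162) = -460830*(-344398) = 158708930340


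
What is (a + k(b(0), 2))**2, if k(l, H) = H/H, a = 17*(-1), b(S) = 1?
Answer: 256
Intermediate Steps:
a = -17
k(l, H) = 1
(a + k(b(0), 2))**2 = (-17 + 1)**2 = (-16)**2 = 256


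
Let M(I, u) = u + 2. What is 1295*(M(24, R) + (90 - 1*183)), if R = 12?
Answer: -102305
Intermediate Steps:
M(I, u) = 2 + u
1295*(M(24, R) + (90 - 1*183)) = 1295*((2 + 12) + (90 - 1*183)) = 1295*(14 + (90 - 183)) = 1295*(14 - 93) = 1295*(-79) = -102305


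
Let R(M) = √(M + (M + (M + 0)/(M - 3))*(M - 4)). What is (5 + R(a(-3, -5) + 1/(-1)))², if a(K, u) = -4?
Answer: 475/8 + 25*√22/2 ≈ 118.01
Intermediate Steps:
R(M) = √(M + (-4 + M)*(M + M/(-3 + M))) (R(M) = √(M + (M + M/(-3 + M))*(-4 + M)) = √(M + (-4 + M)*(M + M/(-3 + M))))
(5 + R(a(-3, -5) + 1/(-1)))² = (5 + √((-4 + 1/(-1))*(-4 + (-4 + 1/(-1)) + (-3 + (-4 + 1/(-1)))²)/(-3 + (-4 + 1/(-1)))))² = (5 + √((-4 - 1)*(-4 + (-4 - 1) + (-3 + (-4 - 1))²)/(-3 + (-4 - 1))))² = (5 + √(-5*(-4 - 5 + (-3 - 5)²)/(-3 - 5)))² = (5 + √(-5*(-4 - 5 + (-8)²)/(-8)))² = (5 + √(-5*(-⅛)*(-4 - 5 + 64)))² = (5 + √(-5*(-⅛)*55))² = (5 + √(275/8))² = (5 + 5*√22/4)²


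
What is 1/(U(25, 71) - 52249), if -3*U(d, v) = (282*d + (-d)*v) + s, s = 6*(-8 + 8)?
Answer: -3/162022 ≈ -1.8516e-5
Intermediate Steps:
s = 0 (s = 6*0 = 0)
U(d, v) = -94*d + d*v/3 (U(d, v) = -((282*d + (-d)*v) + 0)/3 = -((282*d - d*v) + 0)/3 = -(282*d - d*v)/3 = -94*d + d*v/3)
1/(U(25, 71) - 52249) = 1/((1/3)*25*(-282 + 71) - 52249) = 1/((1/3)*25*(-211) - 52249) = 1/(-5275/3 - 52249) = 1/(-162022/3) = -3/162022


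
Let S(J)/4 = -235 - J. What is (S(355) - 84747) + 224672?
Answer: 137565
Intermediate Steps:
S(J) = -940 - 4*J (S(J) = 4*(-235 - J) = -940 - 4*J)
(S(355) - 84747) + 224672 = ((-940 - 4*355) - 84747) + 224672 = ((-940 - 1420) - 84747) + 224672 = (-2360 - 84747) + 224672 = -87107 + 224672 = 137565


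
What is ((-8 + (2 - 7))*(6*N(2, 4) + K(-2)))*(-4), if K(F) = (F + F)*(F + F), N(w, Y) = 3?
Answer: 1768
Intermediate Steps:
K(F) = 4*F² (K(F) = (2*F)*(2*F) = 4*F²)
((-8 + (2 - 7))*(6*N(2, 4) + K(-2)))*(-4) = ((-8 + (2 - 7))*(6*3 + 4*(-2)²))*(-4) = ((-8 - 5)*(18 + 4*4))*(-4) = -13*(18 + 16)*(-4) = -13*34*(-4) = -442*(-4) = 1768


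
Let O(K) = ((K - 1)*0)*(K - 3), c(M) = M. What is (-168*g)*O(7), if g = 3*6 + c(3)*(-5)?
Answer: 0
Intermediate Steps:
g = 3 (g = 3*6 + 3*(-5) = 18 - 15 = 3)
O(K) = 0 (O(K) = ((-1 + K)*0)*(-3 + K) = 0*(-3 + K) = 0)
(-168*g)*O(7) = -168*3*0 = -504*0 = 0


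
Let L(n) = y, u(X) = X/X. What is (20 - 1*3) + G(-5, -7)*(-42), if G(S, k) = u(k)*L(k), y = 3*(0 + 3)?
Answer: -361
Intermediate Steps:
u(X) = 1
y = 9 (y = 3*3 = 9)
L(n) = 9
G(S, k) = 9 (G(S, k) = 1*9 = 9)
(20 - 1*3) + G(-5, -7)*(-42) = (20 - 1*3) + 9*(-42) = (20 - 3) - 378 = 17 - 378 = -361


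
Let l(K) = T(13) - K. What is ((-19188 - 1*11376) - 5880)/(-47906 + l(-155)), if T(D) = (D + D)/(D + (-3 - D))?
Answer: 109332/143279 ≈ 0.76307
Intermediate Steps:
T(D) = -2*D/3 (T(D) = (2*D)/(-3) = (2*D)*(-1/3) = -2*D/3)
l(K) = -26/3 - K (l(K) = -2/3*13 - K = -26/3 - K)
((-19188 - 1*11376) - 5880)/(-47906 + l(-155)) = ((-19188 - 1*11376) - 5880)/(-47906 + (-26/3 - 1*(-155))) = ((-19188 - 11376) - 5880)/(-47906 + (-26/3 + 155)) = (-30564 - 5880)/(-47906 + 439/3) = -36444/(-143279/3) = -36444*(-3/143279) = 109332/143279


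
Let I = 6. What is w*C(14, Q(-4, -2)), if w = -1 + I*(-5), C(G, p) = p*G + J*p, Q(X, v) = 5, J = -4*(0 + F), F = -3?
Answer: -4030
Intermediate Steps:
J = 12 (J = -4*(0 - 3) = -4*(-3) = 12)
C(G, p) = 12*p + G*p (C(G, p) = p*G + 12*p = G*p + 12*p = 12*p + G*p)
w = -31 (w = -1 + 6*(-5) = -1 - 30 = -31)
w*C(14, Q(-4, -2)) = -155*(12 + 14) = -155*26 = -31*130 = -4030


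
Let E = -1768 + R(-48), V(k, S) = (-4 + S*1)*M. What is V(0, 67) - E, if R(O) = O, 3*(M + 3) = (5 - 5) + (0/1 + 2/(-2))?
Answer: 1606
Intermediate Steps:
M = -10/3 (M = -3 + ((5 - 5) + (0/1 + 2/(-2)))/3 = -3 + (0 + (0*1 + 2*(-½)))/3 = -3 + (0 + (0 - 1))/3 = -3 + (0 - 1)/3 = -3 + (⅓)*(-1) = -3 - ⅓ = -10/3 ≈ -3.3333)
V(k, S) = 40/3 - 10*S/3 (V(k, S) = (-4 + S*1)*(-10/3) = (-4 + S)*(-10/3) = 40/3 - 10*S/3)
E = -1816 (E = -1768 - 48 = -1816)
V(0, 67) - E = (40/3 - 10/3*67) - 1*(-1816) = (40/3 - 670/3) + 1816 = -210 + 1816 = 1606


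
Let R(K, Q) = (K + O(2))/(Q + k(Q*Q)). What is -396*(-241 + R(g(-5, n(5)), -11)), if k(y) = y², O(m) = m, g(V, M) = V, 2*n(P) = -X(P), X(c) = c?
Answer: 63464994/665 ≈ 95436.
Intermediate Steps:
n(P) = -P/2 (n(P) = (-P)/2 = -P/2)
R(K, Q) = (2 + K)/(Q + Q⁴) (R(K, Q) = (K + 2)/(Q + (Q*Q)²) = (2 + K)/(Q + (Q²)²) = (2 + K)/(Q + Q⁴))
-396*(-241 + R(g(-5, n(5)), -11)) = -396*(-241 + (2 - 5)/(-11 + (-11)⁴)) = -396*(-241 - 3/(-11 + 14641)) = -396*(-241 - 3/14630) = -396*(-3525833/14630) = 63464994/665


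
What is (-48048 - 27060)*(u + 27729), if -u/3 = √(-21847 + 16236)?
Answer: -2082669732 + 225324*I*√5611 ≈ -2.0827e+9 + 1.6878e+7*I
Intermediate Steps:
u = -3*I*√5611 (u = -3*√(-21847 + 16236) = -3*I*√5611 ≈ -224.72*I)
(-48048 - 27060)*(u + 27729) = (-48048 - 27060)*(-3*I*√5611 + 27729) = -75108*(27729 - 3*I*√5611) = -2082669732 + 225324*I*√5611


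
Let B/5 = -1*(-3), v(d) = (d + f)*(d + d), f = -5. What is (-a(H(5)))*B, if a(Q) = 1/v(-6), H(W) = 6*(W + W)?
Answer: -5/44 ≈ -0.11364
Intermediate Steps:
v(d) = 2*d*(-5 + d) (v(d) = (d - 5)*(d + d) = (-5 + d)*(2*d) = 2*d*(-5 + d))
H(W) = 12*W (H(W) = 6*(2*W) = 12*W)
a(Q) = 1/132 (a(Q) = 1/(2*(-6)*(-5 - 6)) = 1/(2*(-6)*(-11)) = 1/132)
B = 15 (B = 5*(-1*(-3)) = 5*3 = 15)
(-a(H(5)))*B = -1*1/132*15 = -1/132*15 = -5/44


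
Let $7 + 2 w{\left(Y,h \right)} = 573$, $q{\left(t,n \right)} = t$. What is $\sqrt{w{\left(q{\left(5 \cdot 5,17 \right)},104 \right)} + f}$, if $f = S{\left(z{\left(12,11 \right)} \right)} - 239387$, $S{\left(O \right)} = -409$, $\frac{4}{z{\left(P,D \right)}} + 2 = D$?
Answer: $i \sqrt{239513} \approx 489.4 i$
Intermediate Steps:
$z{\left(P,D \right)} = \frac{4}{-2 + D}$
$w{\left(Y,h \right)} = 283$ ($w{\left(Y,h \right)} = - \frac{7}{2} + \frac{1}{2} \cdot 573 = - \frac{7}{2} + \frac{573}{2} = 283$)
$f = -239796$ ($f = -409 - 239387 = -239796$)
$\sqrt{w{\left(q{\left(5 \cdot 5,17 \right)},104 \right)} + f} = \sqrt{283 - 239796} = \sqrt{-239513} = i \sqrt{239513}$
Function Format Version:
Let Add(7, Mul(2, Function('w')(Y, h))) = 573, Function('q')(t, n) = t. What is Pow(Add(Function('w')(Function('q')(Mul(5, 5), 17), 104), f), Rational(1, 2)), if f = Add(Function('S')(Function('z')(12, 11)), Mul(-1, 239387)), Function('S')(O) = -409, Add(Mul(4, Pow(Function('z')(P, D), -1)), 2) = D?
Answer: Mul(I, Pow(239513, Rational(1, 2))) ≈ Mul(489.40, I)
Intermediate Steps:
Function('z')(P, D) = Mul(4, Pow(Add(-2, D), -1))
Function('w')(Y, h) = 283 (Function('w')(Y, h) = Add(Rational(-7, 2), Mul(Rational(1, 2), 573)) = Add(Rational(-7, 2), Rational(573, 2)) = 283)
f = -239796 (f = Add(-409, Mul(-1, 239387)) = Add(-409, -239387) = -239796)
Pow(Add(Function('w')(Function('q')(Mul(5, 5), 17), 104), f), Rational(1, 2)) = Pow(Add(283, -239796), Rational(1, 2)) = Pow(-239513, Rational(1, 2)) = Mul(I, Pow(239513, Rational(1, 2)))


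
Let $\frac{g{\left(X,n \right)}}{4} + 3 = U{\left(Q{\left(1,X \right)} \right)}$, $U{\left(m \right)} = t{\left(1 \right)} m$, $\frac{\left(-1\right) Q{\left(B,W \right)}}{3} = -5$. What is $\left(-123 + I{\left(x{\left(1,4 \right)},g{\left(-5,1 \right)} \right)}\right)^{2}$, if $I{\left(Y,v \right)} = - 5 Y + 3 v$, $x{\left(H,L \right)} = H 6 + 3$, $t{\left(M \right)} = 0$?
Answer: $41616$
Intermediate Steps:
$x{\left(H,L \right)} = 3 + 6 H$ ($x{\left(H,L \right)} = 6 H + 3 = 3 + 6 H$)
$Q{\left(B,W \right)} = 15$ ($Q{\left(B,W \right)} = \left(-3\right) \left(-5\right) = 15$)
$U{\left(m \right)} = 0$ ($U{\left(m \right)} = 0 m = 0$)
$g{\left(X,n \right)} = -12$ ($g{\left(X,n \right)} = -12 + 4 \cdot 0 = -12 + 0 = -12$)
$\left(-123 + I{\left(x{\left(1,4 \right)},g{\left(-5,1 \right)} \right)}\right)^{2} = \left(-123 + \left(- 5 \left(3 + 6 \cdot 1\right) + 3 \left(-12\right)\right)\right)^{2} = \left(-123 - \left(36 + 5 \left(3 + 6\right)\right)\right)^{2} = \left(-123 - 81\right)^{2} = \left(-204\right)^{2} = 41616$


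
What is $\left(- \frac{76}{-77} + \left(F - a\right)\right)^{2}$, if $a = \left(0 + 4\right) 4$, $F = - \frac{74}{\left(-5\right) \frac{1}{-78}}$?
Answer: $\frac{202701650176}{148225} \approx 1.3675 \cdot 10^{6}$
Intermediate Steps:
$F = - \frac{5772}{5}$ ($F = - \frac{74}{\left(-5\right) \left(- \frac{1}{78}\right)} = - \frac{74}{\frac{5}{78}} = \left(-74\right) \frac{78}{5} = - \frac{5772}{5} \approx -1154.4$)
$a = 16$ ($a = 4 \cdot 4 = 16$)
$\left(- \frac{76}{-77} + \left(F - a\right)\right)^{2} = \left(- \frac{76}{-77} - \frac{5852}{5}\right)^{2} = \left(\left(-76\right) \left(- \frac{1}{77}\right) - \frac{5852}{5}\right)^{2} = \left(\frac{76}{77} - \frac{5852}{5}\right)^{2} = \left(- \frac{450224}{385}\right)^{2} = \frac{202701650176}{148225}$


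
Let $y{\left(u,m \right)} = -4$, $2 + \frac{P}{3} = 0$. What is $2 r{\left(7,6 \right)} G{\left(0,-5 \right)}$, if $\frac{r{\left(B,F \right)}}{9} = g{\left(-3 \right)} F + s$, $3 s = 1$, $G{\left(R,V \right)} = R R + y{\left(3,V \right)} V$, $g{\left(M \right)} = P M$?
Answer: $39000$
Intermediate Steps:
$P = -6$ ($P = -6 + 3 \cdot 0 = -6 + 0 = -6$)
$g{\left(M \right)} = - 6 M$
$G{\left(R,V \right)} = R^{2} - 4 V$ ($G{\left(R,V \right)} = R R - 4 V = R^{2} - 4 V$)
$s = \frac{1}{3}$ ($s = \frac{1}{3} \cdot 1 = \frac{1}{3} \approx 0.33333$)
$r{\left(B,F \right)} = 3 + 162 F$ ($r{\left(B,F \right)} = 9 \left(\left(-6\right) \left(-3\right) F + \frac{1}{3}\right) = 9 \left(18 F + \frac{1}{3}\right) = 9 \left(\frac{1}{3} + 18 F\right) = 3 + 162 F$)
$2 r{\left(7,6 \right)} G{\left(0,-5 \right)} = 2 \left(3 + 162 \cdot 6\right) \left(0^{2} - -20\right) = 2 \left(3 + 972\right) \left(0 + 20\right) = 2 \cdot 975 \cdot 20 = 1950 \cdot 20 = 39000$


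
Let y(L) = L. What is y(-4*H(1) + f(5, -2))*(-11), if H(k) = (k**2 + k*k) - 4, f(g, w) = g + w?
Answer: -121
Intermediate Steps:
H(k) = -4 + 2*k**2 (H(k) = (k**2 + k**2) - 4 = 2*k**2 - 4 = -4 + 2*k**2)
y(-4*H(1) + f(5, -2))*(-11) = (-4*(-4 + 2*1**2) + (5 - 2))*(-11) = (-4*(-4 + 2*1) + 3)*(-11) = (-4*(-4 + 2) + 3)*(-11) = (-4*(-2) + 3)*(-11) = (8 + 3)*(-11) = 11*(-11) = -121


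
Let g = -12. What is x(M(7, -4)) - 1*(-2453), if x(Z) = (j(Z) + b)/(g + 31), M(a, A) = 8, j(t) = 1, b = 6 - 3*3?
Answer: 46605/19 ≈ 2452.9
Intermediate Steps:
b = -3 (b = 6 - 9 = -3)
x(Z) = -2/19 (x(Z) = (1 - 3)/(-12 + 31) = -2/19)
x(M(7, -4)) - 1*(-2453) = -2/19 - 1*(-2453) = -2/19 + 2453 = 46605/19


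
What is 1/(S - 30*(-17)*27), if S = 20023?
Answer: 1/33793 ≈ 2.9592e-5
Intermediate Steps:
1/(S - 30*(-17)*27) = 1/(20023 - 30*(-17)*27) = 1/(20023 + 510*27) = 1/(20023 + 13770) = 1/33793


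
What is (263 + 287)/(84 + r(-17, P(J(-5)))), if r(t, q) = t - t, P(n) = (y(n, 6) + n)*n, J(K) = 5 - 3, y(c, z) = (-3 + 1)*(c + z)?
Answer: 275/42 ≈ 6.5476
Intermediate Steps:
y(c, z) = -2*c - 2*z (y(c, z) = -2*(c + z) = -2*c - 2*z)
J(K) = 2
P(n) = n*(-12 - n) (P(n) = ((-2*n - 2*6) + n)*n = ((-2*n - 12) + n)*n = ((-12 - 2*n) + n)*n = (-12 - n)*n = n*(-12 - n))
r(t, q) = 0
(263 + 287)/(84 + r(-17, P(J(-5)))) = (263 + 287)/(84 + 0) = 550/84 = 550*(1/84) = 275/42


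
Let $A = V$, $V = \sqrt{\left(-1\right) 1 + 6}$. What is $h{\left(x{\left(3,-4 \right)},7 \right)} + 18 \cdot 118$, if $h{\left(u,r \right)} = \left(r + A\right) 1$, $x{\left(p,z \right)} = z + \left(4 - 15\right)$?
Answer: $2131 + \sqrt{5} \approx 2133.2$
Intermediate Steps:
$V = \sqrt{5}$ ($V = \sqrt{-1 + 6} = \sqrt{5} \approx 2.2361$)
$A = \sqrt{5} \approx 2.2361$
$x{\left(p,z \right)} = -11 + z$ ($x{\left(p,z \right)} = z + \left(4 - 15\right) = z - 11 = -11 + z$)
$h{\left(u,r \right)} = r + \sqrt{5}$ ($h{\left(u,r \right)} = \left(r + \sqrt{5}\right) 1 = r + \sqrt{5}$)
$h{\left(x{\left(3,-4 \right)},7 \right)} + 18 \cdot 118 = \left(7 + \sqrt{5}\right) + 18 \cdot 118 = \left(7 + \sqrt{5}\right) + 2124 = 2131 + \sqrt{5}$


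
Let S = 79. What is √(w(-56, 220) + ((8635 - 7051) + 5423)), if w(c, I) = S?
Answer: √7086 ≈ 84.178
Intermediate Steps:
w(c, I) = 79
√(w(-56, 220) + ((8635 - 7051) + 5423)) = √(79 + ((8635 - 7051) + 5423)) = √(79 + (1584 + 5423)) = √(79 + 7007) = √7086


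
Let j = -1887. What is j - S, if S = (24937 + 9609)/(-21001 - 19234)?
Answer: -75888899/40235 ≈ -1886.1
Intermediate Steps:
S = -34546/40235 (S = 34546/(-40235) = 34546*(-1/40235) = -34546/40235 ≈ -0.85861)
j - S = -1887 - 1*(-34546/40235) = -1887 + 34546/40235 = -75888899/40235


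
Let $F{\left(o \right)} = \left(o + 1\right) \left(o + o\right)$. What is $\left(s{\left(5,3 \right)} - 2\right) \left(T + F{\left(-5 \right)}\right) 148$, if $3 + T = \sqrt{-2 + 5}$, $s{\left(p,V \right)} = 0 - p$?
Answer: $-38332 - 1036 \sqrt{3} \approx -40126.0$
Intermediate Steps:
$s{\left(p,V \right)} = - p$
$F{\left(o \right)} = 2 o \left(1 + o\right)$ ($F{\left(o \right)} = \left(1 + o\right) 2 o = 2 o \left(1 + o\right)$)
$T = -3 + \sqrt{3}$ ($T = -3 + \sqrt{-2 + 5} = -3 + \sqrt{3} \approx -1.268$)
$\left(s{\left(5,3 \right)} - 2\right) \left(T + F{\left(-5 \right)}\right) 148 = \left(\left(-1\right) 5 - 2\right) \left(\left(-3 + \sqrt{3}\right) + 2 \left(-5\right) \left(1 - 5\right)\right) 148 = \left(-5 - 2\right) \left(\left(-3 + \sqrt{3}\right) + 2 \left(-5\right) \left(-4\right)\right) 148 = - 7 \left(\left(-3 + \sqrt{3}\right) + 40\right) 148 = - 7 \left(37 + \sqrt{3}\right) 148 = \left(-259 - 7 \sqrt{3}\right) 148 = -38332 - 1036 \sqrt{3}$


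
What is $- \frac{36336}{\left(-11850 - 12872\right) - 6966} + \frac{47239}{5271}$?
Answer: $\frac{211054561}{20878431} \approx 10.109$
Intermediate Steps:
$- \frac{36336}{\left(-11850 - 12872\right) - 6966} + \frac{47239}{5271} = - \frac{36336}{-24722 - 6966} + 47239 \cdot \frac{1}{5271} = - \frac{36336}{-31688} + \frac{47239}{5271} = \left(-36336\right) \left(- \frac{1}{31688}\right) + \frac{47239}{5271} = \frac{4542}{3961} + \frac{47239}{5271} = \frac{211054561}{20878431}$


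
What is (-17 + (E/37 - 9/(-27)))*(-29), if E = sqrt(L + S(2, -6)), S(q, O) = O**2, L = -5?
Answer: 1450/3 - 29*sqrt(31)/37 ≈ 478.97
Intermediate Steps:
E = sqrt(31) (E = sqrt(-5 + (-6)**2) = sqrt(-5 + 36) = sqrt(31) ≈ 5.5678)
(-17 + (E/37 - 9/(-27)))*(-29) = (-17 + (sqrt(31)/37 - 9/(-27)))*(-29) = (-17 + (sqrt(31)*(1/37) - 9*(-1/27)))*(-29) = (-17 + (sqrt(31)/37 + 1/3))*(-29) = (-17 + (1/3 + sqrt(31)/37))*(-29) = (-50/3 + sqrt(31)/37)*(-29) = 1450/3 - 29*sqrt(31)/37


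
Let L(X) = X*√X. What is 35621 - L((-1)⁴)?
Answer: 35620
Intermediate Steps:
L(X) = X^(3/2)
35621 - L((-1)⁴) = 35621 - ((-1)⁴)^(3/2) = 35621 - 1^(3/2) = 35621 - 1*1 = 35621 - 1 = 35620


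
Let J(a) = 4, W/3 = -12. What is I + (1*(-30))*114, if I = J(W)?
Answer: -3416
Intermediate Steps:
W = -36 (W = 3*(-12) = -36)
I = 4
I + (1*(-30))*114 = 4 + (1*(-30))*114 = 4 - 30*114 = 4 - 3420 = -3416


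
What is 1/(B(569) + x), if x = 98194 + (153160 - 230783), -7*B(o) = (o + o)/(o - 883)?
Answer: 1099/22608098 ≈ 4.8611e-5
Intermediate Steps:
B(o) = -2*o/(7*(-883 + o)) (B(o) = -(o + o)/(7*(o - 883)) = -2*o/(7*(-883 + o)))
x = 20571 (x = 98194 - 77623 = 20571)
1/(B(569) + x) = 1/(-2*569/(-6181 + 7*569) + 20571) = 1/(-2*569/(-6181 + 3983) + 20571) = 1/(-2*569/(-2198) + 20571) = 1/(-2*569*(-1/2198) + 20571) = 1/(569/1099 + 20571) = 1/(22608098/1099) = 1099/22608098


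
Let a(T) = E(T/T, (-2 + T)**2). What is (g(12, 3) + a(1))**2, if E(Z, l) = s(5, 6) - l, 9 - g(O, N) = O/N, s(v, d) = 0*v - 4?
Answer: 0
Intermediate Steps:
s(v, d) = -4 (s(v, d) = 0 - 4 = -4)
g(O, N) = 9 - O/N
E(Z, l) = -4 - l
a(T) = -4 - (-2 + T)**2
(g(12, 3) + a(1))**2 = ((9 - 1*12/3) + (-4 - (-2 + 1)**2))**2 = ((9 - 1*12*1/3) + (-4 - 1*(-1)**2))**2 = ((9 - 4) + (-4 - 1*1))**2 = (5 + (-4 - 1))**2 = (5 - 5)**2 = 0**2 = 0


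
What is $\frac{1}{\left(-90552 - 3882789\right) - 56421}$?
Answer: $- \frac{1}{4029762} \approx -2.4815 \cdot 10^{-7}$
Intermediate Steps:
$\frac{1}{\left(-90552 - 3882789\right) - 56421} = \frac{1}{-3973341 - 56421} = \frac{1}{-4029762} = - \frac{1}{4029762}$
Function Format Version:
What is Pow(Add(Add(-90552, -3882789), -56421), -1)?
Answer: Rational(-1, 4029762) ≈ -2.4815e-7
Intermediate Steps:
Pow(Add(Add(-90552, -3882789), -56421), -1) = Pow(Add(-3973341, -56421), -1) = Pow(-4029762, -1) = Rational(-1, 4029762)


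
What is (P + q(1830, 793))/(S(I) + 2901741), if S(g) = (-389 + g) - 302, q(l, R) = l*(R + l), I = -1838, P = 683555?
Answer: 5483645/2899212 ≈ 1.8914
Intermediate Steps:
S(g) = -691 + g
(P + q(1830, 793))/(S(I) + 2901741) = (683555 + 1830*(793 + 1830))/((-691 - 1838) + 2901741) = (683555 + 1830*2623)/(-2529 + 2901741) = (683555 + 4800090)/2899212 = 5483645*(1/2899212) = 5483645/2899212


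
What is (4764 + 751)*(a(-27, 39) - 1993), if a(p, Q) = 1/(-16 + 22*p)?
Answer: -1340951293/122 ≈ -1.0991e+7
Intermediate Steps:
(4764 + 751)*(a(-27, 39) - 1993) = (4764 + 751)*(1/(2*(-8 + 11*(-27))) - 1993) = 5515*(1/(2*(-8 - 297)) - 1993) = 5515*((½)/(-305) - 1993) = 5515*((½)*(-1/305) - 1993) = 5515*(-1/610 - 1993) = 5515*(-1215731/610) = -1340951293/122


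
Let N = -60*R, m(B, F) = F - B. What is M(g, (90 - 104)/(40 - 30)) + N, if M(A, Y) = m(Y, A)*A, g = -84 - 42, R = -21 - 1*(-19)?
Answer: 79098/5 ≈ 15820.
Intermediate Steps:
R = -2 (R = -21 + 19 = -2)
g = -126
N = 120 (N = -60*(-2) = 120)
M(A, Y) = A*(A - Y) (M(A, Y) = (A - Y)*A = A*(A - Y))
M(g, (90 - 104)/(40 - 30)) + N = -126*(-126 - (90 - 104)/(40 - 30)) + 120 = -126*(-126 - (-14)/10) + 120 = -126*(-126 - 1*(-7/5)) + 120 = -126*(-126 + 7/5) + 120 = -126*(-623/5) + 120 = 78498/5 + 120 = 79098/5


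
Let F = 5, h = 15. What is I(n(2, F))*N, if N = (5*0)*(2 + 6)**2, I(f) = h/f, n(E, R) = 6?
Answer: 0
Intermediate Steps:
I(f) = 15/f
N = 0 (N = 0*8**2 = 0*64 = 0)
I(n(2, F))*N = (15/6)*0 = (15*(1/6))*0 = (5/2)*0 = 0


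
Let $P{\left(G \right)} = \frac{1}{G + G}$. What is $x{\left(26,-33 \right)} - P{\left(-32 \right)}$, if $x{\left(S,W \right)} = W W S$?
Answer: $\frac{1812097}{64} \approx 28314.0$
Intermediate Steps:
$x{\left(S,W \right)} = S W^{2}$ ($x{\left(S,W \right)} = W^{2} S = S W^{2}$)
$P{\left(G \right)} = \frac{1}{2 G}$
$x{\left(26,-33 \right)} - P{\left(-32 \right)} = 26 \left(-33\right)^{2} - \frac{1}{2 \left(-32\right)} = 26 \cdot 1089 - \frac{1}{2} \left(- \frac{1}{32}\right) = 28314 - - \frac{1}{64} = 28314 + \frac{1}{64} = \frac{1812097}{64}$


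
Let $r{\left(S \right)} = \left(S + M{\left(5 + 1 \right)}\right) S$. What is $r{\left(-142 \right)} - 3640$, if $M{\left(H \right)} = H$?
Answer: $15672$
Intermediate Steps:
$r{\left(S \right)} = S \left(6 + S\right)$ ($r{\left(S \right)} = \left(S + \left(5 + 1\right)\right) S = \left(S + 6\right) S = \left(6 + S\right) S = S \left(6 + S\right)$)
$r{\left(-142 \right)} - 3640 = - 142 \left(6 - 142\right) - 3640 = \left(-142\right) \left(-136\right) - 3640 = 19312 - 3640 = 15672$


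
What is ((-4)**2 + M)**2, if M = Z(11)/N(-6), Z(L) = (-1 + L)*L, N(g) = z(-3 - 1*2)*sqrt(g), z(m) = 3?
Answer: 862/27 - 1760*I*sqrt(6)/9 ≈ 31.926 - 479.01*I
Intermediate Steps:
N(g) = 3*sqrt(g)
Z(L) = L*(-1 + L)
M = -55*I*sqrt(6)/9 (M = (11*(-1 + 11))/((3*sqrt(-6))) = (11*10)/((3*(I*sqrt(6)))) = 110/((3*I*sqrt(6))) = 110*(-I*sqrt(6)/18) = -55*I*sqrt(6)/9 ≈ -14.969*I)
((-4)**2 + M)**2 = ((-4)**2 - 55*I*sqrt(6)/9)**2 = (16 - 55*I*sqrt(6)/9)**2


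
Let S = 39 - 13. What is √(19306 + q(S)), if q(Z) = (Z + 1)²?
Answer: √20035 ≈ 141.54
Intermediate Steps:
S = 26
q(Z) = (1 + Z)²
√(19306 + q(S)) = √(19306 + (1 + 26)²) = √(19306 + 27²) = √(19306 + 729) = √20035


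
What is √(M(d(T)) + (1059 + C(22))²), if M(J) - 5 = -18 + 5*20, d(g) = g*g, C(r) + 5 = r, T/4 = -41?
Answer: √1157863 ≈ 1076.0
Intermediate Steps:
T = -164 (T = 4*(-41) = -164)
C(r) = -5 + r
d(g) = g²
M(J) = 87 (M(J) = 5 + (-18 + 5*20) = 5 + (-18 + 100) = 5 + 82 = 87)
√(M(d(T)) + (1059 + C(22))²) = √(87 + (1059 + (-5 + 22))²) = √(87 + (1059 + 17)²) = √(87 + 1076²) = √(87 + 1157776) = √1157863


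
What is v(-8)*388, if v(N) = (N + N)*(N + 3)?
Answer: 31040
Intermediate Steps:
v(N) = 2*N*(3 + N) (v(N) = (2*N)*(3 + N) = 2*N*(3 + N))
v(-8)*388 = (2*(-8)*(3 - 8))*388 = (2*(-8)*(-5))*388 = 80*388 = 31040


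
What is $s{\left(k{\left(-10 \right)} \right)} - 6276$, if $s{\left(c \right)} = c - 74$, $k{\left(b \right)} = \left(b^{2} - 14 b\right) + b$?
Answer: $-6120$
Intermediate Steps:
$k{\left(b \right)} = b^{2} - 13 b$
$s{\left(c \right)} = -74 + c$ ($s{\left(c \right)} = c - 74 = -74 + c$)
$s{\left(k{\left(-10 \right)} \right)} - 6276 = \left(-74 - 10 \left(-13 - 10\right)\right) - 6276 = \left(-74 - -230\right) - 6276 = \left(-74 + 230\right) - 6276 = 156 - 6276 = -6120$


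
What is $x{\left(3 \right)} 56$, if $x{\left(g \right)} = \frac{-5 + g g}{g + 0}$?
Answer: $\frac{224}{3} \approx 74.667$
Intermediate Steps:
$x{\left(g \right)} = \frac{-5 + g^{2}}{g}$
$x{\left(3 \right)} 56 = \left(3 - \frac{5}{3}\right) 56 = \frac{4}{3} \cdot 56 = \frac{224}{3}$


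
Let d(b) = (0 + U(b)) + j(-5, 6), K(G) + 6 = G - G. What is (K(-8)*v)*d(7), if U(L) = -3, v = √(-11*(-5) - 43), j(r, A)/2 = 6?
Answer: -108*√3 ≈ -187.06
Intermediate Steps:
j(r, A) = 12 (j(r, A) = 2*6 = 12)
K(G) = -6 (K(G) = -6 + (G - G) = -6 + 0 = -6)
v = 2*√3 (v = √(55 - 43) = √12 = 2*√3 ≈ 3.4641)
d(b) = 9 (d(b) = (0 - 3) + 12 = -3 + 12 = 9)
(K(-8)*v)*d(7) = -12*√3*9 = -108*√3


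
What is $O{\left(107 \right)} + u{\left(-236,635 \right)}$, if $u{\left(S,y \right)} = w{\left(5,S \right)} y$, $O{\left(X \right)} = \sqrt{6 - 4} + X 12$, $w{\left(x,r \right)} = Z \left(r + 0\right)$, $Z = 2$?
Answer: $-298436 + \sqrt{2} \approx -2.9843 \cdot 10^{5}$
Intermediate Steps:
$w{\left(x,r \right)} = 2 r$ ($w{\left(x,r \right)} = 2 \left(r + 0\right) = 2 r$)
$O{\left(X \right)} = \sqrt{2} + 12 X$
$u{\left(S,y \right)} = 2 S y$
$O{\left(107 \right)} + u{\left(-236,635 \right)} = \left(\sqrt{2} + 12 \cdot 107\right) + 2 \left(-236\right) 635 = \left(\sqrt{2} + 1284\right) - 299720 = \left(1284 + \sqrt{2}\right) - 299720 = -298436 + \sqrt{2}$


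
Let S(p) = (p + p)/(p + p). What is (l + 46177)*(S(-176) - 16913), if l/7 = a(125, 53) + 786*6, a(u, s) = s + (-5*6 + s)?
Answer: -1348241552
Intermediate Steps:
S(p) = 1 (S(p) = (2*p)/((2*p)) = (2*p)*(1/(2*p)) = 1)
a(u, s) = -30 + 2*s (a(u, s) = s + (-30 + s) = -30 + 2*s)
l = 33544 (l = 7*((-30 + 2*53) + 786*6) = 7*((-30 + 106) + 4716) = 7*(76 + 4716) = 7*4792 = 33544)
(l + 46177)*(S(-176) - 16913) = (33544 + 46177)*(1 - 16913) = 79721*(-16912) = -1348241552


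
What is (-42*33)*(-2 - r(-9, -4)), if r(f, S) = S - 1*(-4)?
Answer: 2772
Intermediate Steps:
r(f, S) = 4 + S (r(f, S) = S + 4 = 4 + S)
(-42*33)*(-2 - r(-9, -4)) = (-42*33)*(-2 - (4 - 4)) = -1386*(-2 - 1*0) = -1386*(-2 + 0) = -1386*(-2) = 2772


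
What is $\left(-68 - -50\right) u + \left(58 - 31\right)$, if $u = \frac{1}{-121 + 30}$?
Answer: $\frac{2475}{91} \approx 27.198$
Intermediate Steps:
$u = - \frac{1}{91}$ ($u = \frac{1}{-91} = - \frac{1}{91} \approx -0.010989$)
$\left(-68 - -50\right) u + \left(58 - 31\right) = \left(-68 - -50\right) \left(- \frac{1}{91}\right) + \left(58 - 31\right) = \left(-68 + 50\right) \left(- \frac{1}{91}\right) + 27 = \left(-18\right) \left(- \frac{1}{91}\right) + 27 = \frac{18}{91} + 27 = \frac{2475}{91}$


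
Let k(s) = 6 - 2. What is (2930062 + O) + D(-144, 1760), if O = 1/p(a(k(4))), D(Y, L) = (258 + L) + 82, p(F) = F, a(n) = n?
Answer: 11728649/4 ≈ 2.9322e+6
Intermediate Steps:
k(s) = 4
D(Y, L) = 340 + L
O = 1/4 ≈ 0.25000
(2930062 + O) + D(-144, 1760) = (2930062 + 1/4) + (340 + 1760) = 11720249/4 + 2100 = 11728649/4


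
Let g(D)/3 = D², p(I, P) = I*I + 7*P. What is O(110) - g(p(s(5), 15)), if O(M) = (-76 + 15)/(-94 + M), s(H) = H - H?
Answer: -529261/16 ≈ -33079.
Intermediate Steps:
s(H) = 0
p(I, P) = I² + 7*P
g(D) = 3*D²
O(M) = -61/(-94 + M)
O(110) - g(p(s(5), 15)) = -61/(-94 + 110) - 3*(0² + 7*15)² = -61/16 - 3*(0 + 105)² = -61*1/16 - 3*105² = -61/16 - 3*11025 = -61/16 - 1*33075 = -61/16 - 33075 = -529261/16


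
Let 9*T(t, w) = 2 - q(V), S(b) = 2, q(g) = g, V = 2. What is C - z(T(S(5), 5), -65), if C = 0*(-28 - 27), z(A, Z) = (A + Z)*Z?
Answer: -4225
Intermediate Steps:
T(t, w) = 0 (T(t, w) = (2 - 1*2)/9 = (2 - 2)/9 = (1/9)*0 = 0)
z(A, Z) = Z*(A + Z)
C = 0 (C = 0*(-55) = 0)
C - z(T(S(5), 5), -65) = 0 - (-65)*(0 - 65) = 0 - (-65)*(-65) = 0 - 1*4225 = 0 - 4225 = -4225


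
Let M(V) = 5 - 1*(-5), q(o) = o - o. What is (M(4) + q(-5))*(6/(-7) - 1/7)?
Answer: -10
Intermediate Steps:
q(o) = 0
M(V) = 10 (M(V) = 5 + 5 = 10)
(M(4) + q(-5))*(6/(-7) - 1/7) = (10 + 0)*(6/(-7) - 1/7) = 10*(6*(-⅐) - 1*⅐) = 10*(-6/7 - ⅐) = 10*(-1) = -10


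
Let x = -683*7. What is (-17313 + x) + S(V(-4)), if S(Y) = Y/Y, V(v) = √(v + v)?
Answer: -22093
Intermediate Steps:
x = -4781
V(v) = √2*√v (V(v) = √(2*v) = √2*√v)
S(Y) = 1
(-17313 + x) + S(V(-4)) = (-17313 - 4781) + 1 = -22094 + 1 = -22093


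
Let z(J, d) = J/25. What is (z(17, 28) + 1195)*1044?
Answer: 31207248/25 ≈ 1.2483e+6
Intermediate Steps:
z(J, d) = J/25 (z(J, d) = J*(1/25) = J/25)
(z(17, 28) + 1195)*1044 = ((1/25)*17 + 1195)*1044 = (17/25 + 1195)*1044 = (29892/25)*1044 = 31207248/25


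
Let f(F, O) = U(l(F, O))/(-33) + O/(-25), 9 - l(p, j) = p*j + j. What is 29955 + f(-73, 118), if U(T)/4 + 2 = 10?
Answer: 24708181/825 ≈ 29949.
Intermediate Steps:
l(p, j) = 9 - j - j*p (l(p, j) = 9 - (p*j + j) = 9 - (j*p + j) = 9 - (j + j*p) = 9 + (-j - j*p) = 9 - j - j*p)
U(T) = 32 (U(T) = -8 + 4*10 = -8 + 40 = 32)
f(F, O) = -32/33 - O/25 (f(F, O) = 32/(-33) + O/(-25) = 32*(-1/33) + O*(-1/25) = -32/33 - O/25)
29955 + f(-73, 118) = 29955 + (-32/33 - 1/25*118) = 29955 + (-32/33 - 118/25) = 29955 - 4694/825 = 24708181/825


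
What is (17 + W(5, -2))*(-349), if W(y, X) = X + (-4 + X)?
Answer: -3141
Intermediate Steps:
W(y, X) = -4 + 2*X
(17 + W(5, -2))*(-349) = (17 + (-4 + 2*(-2)))*(-349) = (17 + (-4 - 4))*(-349) = (17 - 8)*(-349) = 9*(-349) = -3141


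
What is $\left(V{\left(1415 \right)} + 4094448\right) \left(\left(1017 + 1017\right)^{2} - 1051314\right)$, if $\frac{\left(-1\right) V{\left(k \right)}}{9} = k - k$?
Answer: $12634819605216$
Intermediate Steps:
$V{\left(k \right)} = 0$ ($V{\left(k \right)} = - 9 \left(k - k\right) = \left(-9\right) 0 = 0$)
$\left(V{\left(1415 \right)} + 4094448\right) \left(\left(1017 + 1017\right)^{2} - 1051314\right) = \left(0 + 4094448\right) \left(\left(1017 + 1017\right)^{2} - 1051314\right) = 4094448 \left(2034^{2} - 1051314\right) = 4094448 \left(4137156 - 1051314\right) = 4094448 \cdot 3085842 = 12634819605216$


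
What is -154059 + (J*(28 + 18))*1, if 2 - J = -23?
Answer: -152909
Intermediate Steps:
J = 25 (J = 2 - 1*(-23) = 2 + 23 = 25)
-154059 + (J*(28 + 18))*1 = -154059 + (25*(28 + 18))*1 = -154059 + (25*46)*1 = -154059 + 1150*1 = -154059 + 1150 = -152909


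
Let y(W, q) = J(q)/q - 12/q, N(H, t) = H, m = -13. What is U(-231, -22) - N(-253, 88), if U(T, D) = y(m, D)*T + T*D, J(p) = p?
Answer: 4978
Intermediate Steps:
y(W, q) = 1 - 12/q (y(W, q) = q/q - 12/q = 1 - 12/q)
U(T, D) = D*T + T*(-12 + D)/D (U(T, D) = ((-12 + D)/D)*T + T*D = T*(-12 + D)/D + D*T = D*T + T*(-12 + D)/D)
U(-231, -22) - N(-253, 88) = -231*(-12 - 22 + (-22)**2)/(-22) - 1*(-253) = -231*(-1/22)*(-12 - 22 + 484) + 253 = -231*(-1/22)*450 + 253 = 4725 + 253 = 4978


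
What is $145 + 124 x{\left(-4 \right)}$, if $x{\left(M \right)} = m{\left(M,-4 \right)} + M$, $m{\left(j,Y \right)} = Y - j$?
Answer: $-351$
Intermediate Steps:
$x{\left(M \right)} = -4$ ($x{\left(M \right)} = \left(-4 - M\right) + M = -4$)
$145 + 124 x{\left(-4 \right)} = 145 + 124 \left(-4\right) = 145 - 496 = -351$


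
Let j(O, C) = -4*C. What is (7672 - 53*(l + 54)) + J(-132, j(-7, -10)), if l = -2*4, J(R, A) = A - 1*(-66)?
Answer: 5340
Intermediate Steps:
J(R, A) = 66 + A (J(R, A) = A + 66 = 66 + A)
l = -8
(7672 - 53*(l + 54)) + J(-132, j(-7, -10)) = (7672 - 53*(-8 + 54)) + (66 - 4*(-10)) = (7672 - 53*46) + (66 + 40) = (7672 - 2438) + 106 = 5234 + 106 = 5340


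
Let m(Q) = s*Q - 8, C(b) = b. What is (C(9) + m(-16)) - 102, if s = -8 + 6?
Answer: -69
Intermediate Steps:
s = -2
m(Q) = -8 - 2*Q (m(Q) = -2*Q - 8 = -8 - 2*Q)
(C(9) + m(-16)) - 102 = (9 + (-8 - 2*(-16))) - 102 = (9 + (-8 + 32)) - 102 = (9 + 24) - 102 = 33 - 102 = -69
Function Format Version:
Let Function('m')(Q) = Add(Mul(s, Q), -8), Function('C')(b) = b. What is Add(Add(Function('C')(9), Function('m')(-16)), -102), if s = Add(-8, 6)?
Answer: -69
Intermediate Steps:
s = -2
Function('m')(Q) = Add(-8, Mul(-2, Q)) (Function('m')(Q) = Add(Mul(-2, Q), -8) = Add(-8, Mul(-2, Q)))
Add(Add(Function('C')(9), Function('m')(-16)), -102) = Add(Add(9, Add(-8, Mul(-2, -16))), -102) = Add(Add(9, Add(-8, 32)), -102) = Add(Add(9, 24), -102) = Add(33, -102) = -69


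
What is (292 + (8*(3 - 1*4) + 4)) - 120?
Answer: 168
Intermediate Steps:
(292 + (8*(3 - 1*4) + 4)) - 120 = (292 + (8*(3 - 4) + 4)) - 120 = (292 + (8*(-1) + 4)) - 120 = (292 + (-8 + 4)) - 120 = (292 - 4) - 120 = 288 - 120 = 168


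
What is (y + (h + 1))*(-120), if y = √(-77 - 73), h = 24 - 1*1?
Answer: -2880 - 600*I*√6 ≈ -2880.0 - 1469.7*I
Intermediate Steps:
h = 23 (h = 24 - 1 = 23)
y = 5*I*√6 (y = √(-150) = 5*I*√6 ≈ 12.247*I)
(y + (h + 1))*(-120) = (5*I*√6 + (23 + 1))*(-120) = (5*I*√6 + 24)*(-120) = (24 + 5*I*√6)*(-120) = -2880 - 600*I*√6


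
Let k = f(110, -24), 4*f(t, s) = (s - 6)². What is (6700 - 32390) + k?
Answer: -25465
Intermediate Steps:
f(t, s) = (-6 + s)²/4 (f(t, s) = (s - 6)²/4 = (-6 + s)²/4)
k = 225 (k = (-6 - 24)²/4 = (¼)*(-30)² = (¼)*900 = 225)
(6700 - 32390) + k = (6700 - 32390) + 225 = -25690 + 225 = -25465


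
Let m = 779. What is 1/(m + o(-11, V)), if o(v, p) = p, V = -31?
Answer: 1/748 ≈ 0.0013369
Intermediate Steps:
1/(m + o(-11, V)) = 1/(779 - 31) = 1/748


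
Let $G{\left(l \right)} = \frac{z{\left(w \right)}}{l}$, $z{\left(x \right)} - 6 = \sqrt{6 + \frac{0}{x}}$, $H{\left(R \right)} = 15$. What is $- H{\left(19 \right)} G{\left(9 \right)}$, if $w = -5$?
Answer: $-10 - \frac{5 \sqrt{6}}{3} \approx -14.082$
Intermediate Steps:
$z{\left(x \right)} = 6 + \sqrt{6}$ ($z{\left(x \right)} = 6 + \sqrt{6 + \frac{0}{x}} = 6 + \sqrt{6 + 0} = 6 + \sqrt{6}$)
$G{\left(l \right)} = \frac{6 + \sqrt{6}}{l}$
$- H{\left(19 \right)} G{\left(9 \right)} = \left(-1\right) 15 \frac{6 + \sqrt{6}}{9} = - 15 \frac{6 + \sqrt{6}}{9} = - 15 \left(\frac{2}{3} + \frac{\sqrt{6}}{9}\right) = -10 - \frac{5 \sqrt{6}}{3}$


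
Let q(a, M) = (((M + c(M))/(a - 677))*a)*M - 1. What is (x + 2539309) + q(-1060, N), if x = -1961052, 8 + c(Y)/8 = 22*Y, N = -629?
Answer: 75277266452/1737 ≈ 4.3338e+7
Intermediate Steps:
c(Y) = -64 + 176*Y (c(Y) = -64 + 8*(22*Y) = -64 + 176*Y)
q(a, M) = -1 + M*a*(-64 + 177*M)/(-677 + a) (q(a, M) = (((M + (-64 + 176*M))/(a - 677))*a)*M - 1 = (((-64 + 177*M)/(-677 + a))*a)*M - 1 = (a*(-64 + 177*M)/(-677 + a))*M - 1 = M*a*(-64 + 177*M)/(-677 + a) - 1 = -1 + M*a*(-64 + 177*M)/(-677 + a))
(x + 2539309) + q(-1060, N) = (-1961052 + 2539309) + (677 - 1*(-1060) - 64*(-629)*(-1060) + 177*(-1060)*(-629)²)/(-677 - 1060) = 578257 + (677 + 1060 - 42671360 + 177*(-1060)*395641)/(-1737) = 578257 - (677 + 1060 - 42671360 - 74230164420)/1737 = 578257 - 1/1737*(-74272834043) = 578257 + 74272834043/1737 = 75277266452/1737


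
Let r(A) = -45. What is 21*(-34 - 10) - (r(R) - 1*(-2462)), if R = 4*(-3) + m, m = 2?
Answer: -3341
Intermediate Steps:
R = -10 (R = 4*(-3) + 2 = -12 + 2 = -10)
21*(-34 - 10) - (r(R) - 1*(-2462)) = 21*(-34 - 10) - (-45 - 1*(-2462)) = 21*(-44) - (-45 + 2462) = -924 - 1*2417 = -924 - 2417 = -3341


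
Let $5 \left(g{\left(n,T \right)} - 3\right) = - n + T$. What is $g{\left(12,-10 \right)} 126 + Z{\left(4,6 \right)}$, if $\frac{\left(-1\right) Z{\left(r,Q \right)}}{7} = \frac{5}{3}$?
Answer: $- \frac{2821}{15} \approx -188.07$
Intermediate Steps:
$Z{\left(r,Q \right)} = - \frac{35}{3}$ ($Z{\left(r,Q \right)} = - 7 \cdot \frac{5}{3} = - 7 \cdot 5 \cdot \frac{1}{3} = \left(-7\right) \frac{5}{3} = - \frac{35}{3}$)
$g{\left(n,T \right)} = 3 - \frac{n}{5} + \frac{T}{5}$ ($g{\left(n,T \right)} = 3 + \frac{- n + T}{5} = 3 + \frac{T - n}{5} = 3 + \left(- \frac{n}{5} + \frac{T}{5}\right) = 3 - \frac{n}{5} + \frac{T}{5}$)
$g{\left(12,-10 \right)} 126 + Z{\left(4,6 \right)} = \left(3 - \frac{12}{5} + \frac{1}{5} \left(-10\right)\right) 126 - \frac{35}{3} = \left(3 - \frac{12}{5} - 2\right) 126 - \frac{35}{3} = \left(- \frac{7}{5}\right) 126 - \frac{35}{3} = - \frac{882}{5} - \frac{35}{3} = - \frac{2821}{15}$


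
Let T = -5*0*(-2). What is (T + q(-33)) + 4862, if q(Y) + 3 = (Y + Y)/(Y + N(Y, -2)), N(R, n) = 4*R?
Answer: 24297/5 ≈ 4859.4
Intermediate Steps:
T = 0 (T = 0*(-2) = 0)
q(Y) = -13/5 (q(Y) = -3 + (Y + Y)/(Y + 4*Y) = -3 + (2*Y)/((5*Y)) = -3 + (2*Y)*(1/(5*Y)) = -3 + ⅖ = -13/5)
(T + q(-33)) + 4862 = (0 - 13/5) + 4862 = -13/5 + 4862 = 24297/5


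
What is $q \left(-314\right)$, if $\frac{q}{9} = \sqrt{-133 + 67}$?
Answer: $- 2826 i \sqrt{66} \approx - 22959.0 i$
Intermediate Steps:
$q = 9 i \sqrt{66}$ ($q = 9 \sqrt{-133 + 67} = 9 \sqrt{-66} = 9 i \sqrt{66} \approx 73.116 i$)
$q \left(-314\right) = 9 i \sqrt{66} \left(-314\right) = - 2826 i \sqrt{66}$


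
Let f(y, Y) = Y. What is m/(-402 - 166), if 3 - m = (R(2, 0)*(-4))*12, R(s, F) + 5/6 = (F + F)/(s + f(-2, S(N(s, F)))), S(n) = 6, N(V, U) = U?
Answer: 37/568 ≈ 0.065141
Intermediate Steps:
R(s, F) = -5/6 + 2*F/(6 + s) (R(s, F) = -5/6 + (F + F)/(s + 6) = -5/6 + (2*F)/(6 + s) = -5/6 + 2*F/(6 + s))
m = -37 (m = 3 - ((-30 - 5*2 + 12*0)/(6*(6 + 2)))*(-4)*12 = 3 - ((1/6)*(-30 - 10 + 0)/8)*(-4)*12 = 3 - ((1/6)*(1/8)*(-40))*(-4)*12 = 3 - (-5/6*(-4))*12 = 3 - 10*12/3 = 3 - 1*40 = 3 - 40 = -37)
m/(-402 - 166) = -37/(-402 - 166) = -37/(-568) = -1/568*(-37) = 37/568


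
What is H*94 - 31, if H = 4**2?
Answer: 1473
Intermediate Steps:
H = 16
H*94 - 31 = 16*94 - 31 = 1504 - 31 = 1473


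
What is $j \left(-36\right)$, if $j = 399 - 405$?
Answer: $216$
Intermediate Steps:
$j = -6$ ($j = 399 - 405 = -6$)
$j \left(-36\right) = \left(-6\right) \left(-36\right) = 216$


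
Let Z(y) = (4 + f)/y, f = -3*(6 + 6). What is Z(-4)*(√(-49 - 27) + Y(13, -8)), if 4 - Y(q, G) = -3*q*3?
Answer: 968 + 16*I*√19 ≈ 968.0 + 69.742*I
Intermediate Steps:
f = -36 (f = -3*12 = -36)
Y(q, G) = 4 + 9*q (Y(q, G) = 4 - (-3*q)*3 = 4 - (-9)*q = 4 + 9*q)
Z(y) = -32/y (Z(y) = (4 - 36)/y = -32/y)
Z(-4)*(√(-49 - 27) + Y(13, -8)) = (-32/(-4))*(√(-49 - 27) + (4 + 9*13)) = (-32*(-¼))*(√(-76) + (4 + 117)) = 8*(2*I*√19 + 121) = 8*(121 + 2*I*√19) = 968 + 16*I*√19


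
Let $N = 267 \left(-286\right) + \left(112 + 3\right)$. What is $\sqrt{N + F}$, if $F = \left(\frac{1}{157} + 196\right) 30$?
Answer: $\frac{7 i \sqrt{35397377}}{157} \approx 265.27 i$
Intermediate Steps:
$F = \frac{923190}{157}$ ($F = \left(\frac{1}{157} + 196\right) 30 = \frac{30773}{157} \cdot 30 = \frac{923190}{157} \approx 5880.2$)
$N = -76247$ ($N = -76362 + 115 = -76247$)
$\sqrt{N + F} = \sqrt{-76247 + \frac{923190}{157}} = \sqrt{- \frac{11047589}{157}} = \frac{7 i \sqrt{35397377}}{157}$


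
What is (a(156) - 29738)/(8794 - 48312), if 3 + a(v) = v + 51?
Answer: 14767/19759 ≈ 0.74736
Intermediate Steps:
a(v) = 48 + v (a(v) = -3 + (v + 51) = -3 + (51 + v) = 48 + v)
(a(156) - 29738)/(8794 - 48312) = ((48 + 156) - 29738)/(8794 - 48312) = (204 - 29738)/(-39518) = -29534*(-1/39518) = 14767/19759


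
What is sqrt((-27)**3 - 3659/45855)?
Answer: 2*I*sqrt(1149645511070)/15285 ≈ 140.3*I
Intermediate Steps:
sqrt((-27)**3 - 3659/45855) = sqrt(-19683 - 3659*1/45855) = sqrt(-19683 - 3659/45855) = sqrt(-902567624/45855) = 2*I*sqrt(1149645511070)/15285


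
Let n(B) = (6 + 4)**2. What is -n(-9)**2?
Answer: -10000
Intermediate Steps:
n(B) = 100 (n(B) = 10**2 = 100)
-n(-9)**2 = -1*100**2 = -1*10000 = -10000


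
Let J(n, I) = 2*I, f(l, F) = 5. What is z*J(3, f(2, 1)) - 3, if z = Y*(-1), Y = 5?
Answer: -53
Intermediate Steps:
z = -5 (z = 5*(-1) = -5)
z*J(3, f(2, 1)) - 3 = -10*5 - 3 = -5*10 - 3 = -50 - 3 = -53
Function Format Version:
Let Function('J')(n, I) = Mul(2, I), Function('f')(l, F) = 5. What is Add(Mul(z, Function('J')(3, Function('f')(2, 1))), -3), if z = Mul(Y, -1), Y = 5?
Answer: -53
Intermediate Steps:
z = -5 (z = Mul(5, -1) = -5)
Add(Mul(z, Function('J')(3, Function('f')(2, 1))), -3) = Add(Mul(-5, Mul(2, 5)), -3) = Add(Mul(-5, 10), -3) = Add(-50, -3) = -53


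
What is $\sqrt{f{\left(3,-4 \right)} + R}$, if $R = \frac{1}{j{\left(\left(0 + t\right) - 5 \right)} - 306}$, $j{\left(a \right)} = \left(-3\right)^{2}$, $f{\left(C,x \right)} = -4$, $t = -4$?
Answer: $\frac{i \sqrt{39237}}{99} \approx 2.0008 i$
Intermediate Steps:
$j{\left(a \right)} = 9$
$R = - \frac{1}{297}$ ($R = \frac{1}{9 - 306} = \frac{1}{-297} = - \frac{1}{297} \approx -0.003367$)
$\sqrt{f{\left(3,-4 \right)} + R} = \sqrt{-4 - \frac{1}{297}} = \sqrt{- \frac{1189}{297}} = \frac{i \sqrt{39237}}{99}$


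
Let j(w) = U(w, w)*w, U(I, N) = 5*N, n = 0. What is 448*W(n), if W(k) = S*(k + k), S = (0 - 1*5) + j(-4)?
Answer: 0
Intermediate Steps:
j(w) = 5*w**2 (j(w) = (5*w)*w = 5*w**2)
S = 75 (S = (0 - 1*5) + 5*(-4)**2 = (0 - 5) + 5*16 = -5 + 80 = 75)
W(k) = 150*k (W(k) = 75*(k + k) = 75*(2*k) = 150*k)
448*W(n) = 448*(150*0) = 448*0 = 0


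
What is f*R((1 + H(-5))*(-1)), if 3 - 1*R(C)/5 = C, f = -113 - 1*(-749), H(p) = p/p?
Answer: 15900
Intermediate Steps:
H(p) = 1
f = 636 (f = -113 + 749 = 636)
R(C) = 15 - 5*C
f*R((1 + H(-5))*(-1)) = 636*(15 - 5*(1 + 1)*(-1)) = 636*(15 - 10*(-1)) = 636*(15 - 5*(-2)) = 636*(15 + 10) = 636*25 = 15900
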